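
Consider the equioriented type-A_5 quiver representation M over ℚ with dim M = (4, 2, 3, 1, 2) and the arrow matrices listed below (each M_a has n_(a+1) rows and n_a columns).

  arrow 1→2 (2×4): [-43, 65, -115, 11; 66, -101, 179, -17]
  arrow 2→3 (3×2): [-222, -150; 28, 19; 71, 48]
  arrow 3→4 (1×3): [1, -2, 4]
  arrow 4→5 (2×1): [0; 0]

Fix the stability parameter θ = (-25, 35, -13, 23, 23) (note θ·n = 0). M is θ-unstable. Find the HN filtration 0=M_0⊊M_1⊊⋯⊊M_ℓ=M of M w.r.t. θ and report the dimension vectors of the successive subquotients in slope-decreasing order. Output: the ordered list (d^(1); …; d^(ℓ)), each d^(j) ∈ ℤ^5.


Via rank(M_{q-1}∘⋯∘M_p): M ≅ I[1,1]^2, I[1,3], I[1,4], I[3,3], I[5,5]^2.
μ_θ-semistable layers: μ^(1)=23; μ^(2)=11; μ^(3)=-13; μ^(4)=-25

((0, 0, 0, 1, 2); (0, 2, 2, 0, 0); (0, 0, 1, 0, 0); (4, 0, 0, 0, 0))


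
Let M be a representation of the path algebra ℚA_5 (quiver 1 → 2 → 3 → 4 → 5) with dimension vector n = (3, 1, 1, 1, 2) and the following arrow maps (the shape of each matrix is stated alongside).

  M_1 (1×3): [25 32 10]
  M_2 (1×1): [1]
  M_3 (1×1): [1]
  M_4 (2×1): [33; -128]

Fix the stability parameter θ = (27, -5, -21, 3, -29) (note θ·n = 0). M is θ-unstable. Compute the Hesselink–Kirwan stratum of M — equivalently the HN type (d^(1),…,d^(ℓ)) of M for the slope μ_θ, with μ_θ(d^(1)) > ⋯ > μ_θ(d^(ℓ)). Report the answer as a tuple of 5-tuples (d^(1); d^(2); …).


Barcode: M ≅ I[1,1]^2, I[1,5], I[5,5]. HN layers by μ_θ (3 steps, strictly decreasing):
  μ^(1)=27; μ^(2)=-5; μ^(3)=-29

((2, 0, 0, 0, 0); (1, 1, 1, 1, 1); (0, 0, 0, 0, 1))


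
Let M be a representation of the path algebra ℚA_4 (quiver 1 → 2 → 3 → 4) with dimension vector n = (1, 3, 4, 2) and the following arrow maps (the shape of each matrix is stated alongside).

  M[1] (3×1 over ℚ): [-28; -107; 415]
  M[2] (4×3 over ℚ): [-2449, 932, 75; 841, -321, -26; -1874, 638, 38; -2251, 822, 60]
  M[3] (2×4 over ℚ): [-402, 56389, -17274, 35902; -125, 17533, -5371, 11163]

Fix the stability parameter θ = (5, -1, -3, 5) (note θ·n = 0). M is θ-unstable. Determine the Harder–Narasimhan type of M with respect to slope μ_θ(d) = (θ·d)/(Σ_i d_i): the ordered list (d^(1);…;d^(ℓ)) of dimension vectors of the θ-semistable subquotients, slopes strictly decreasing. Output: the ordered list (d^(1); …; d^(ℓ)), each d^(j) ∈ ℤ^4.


Via rank(M_{q-1}∘⋯∘M_p): M ≅ I[1,4], I[2,3], I[2,4], I[3,3].
μ_θ-semistable layers: μ^(1)=5; μ^(2)=1/3; μ^(3)=-2; μ^(4)=-3

((0, 0, 0, 2); (1, 1, 1, 0); (0, 2, 2, 0); (0, 0, 1, 0))


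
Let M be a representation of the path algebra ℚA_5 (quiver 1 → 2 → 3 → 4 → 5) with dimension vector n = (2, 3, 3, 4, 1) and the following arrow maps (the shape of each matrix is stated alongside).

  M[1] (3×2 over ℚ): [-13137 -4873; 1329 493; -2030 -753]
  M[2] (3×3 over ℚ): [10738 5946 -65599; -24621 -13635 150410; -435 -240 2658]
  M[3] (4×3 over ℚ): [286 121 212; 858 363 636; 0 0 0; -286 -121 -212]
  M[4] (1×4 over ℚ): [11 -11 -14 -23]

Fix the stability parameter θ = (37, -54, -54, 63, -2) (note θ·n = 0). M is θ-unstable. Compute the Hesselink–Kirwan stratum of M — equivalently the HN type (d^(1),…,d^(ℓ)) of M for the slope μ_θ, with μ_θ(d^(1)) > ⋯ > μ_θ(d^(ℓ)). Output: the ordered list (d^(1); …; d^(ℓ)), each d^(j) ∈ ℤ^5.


Interval decomposition of M: I[1,3], I[1,5], I[2,3], I[4,4]^3.
HN type (ℓ=4): μ^(1)=63; μ^(2)=61/2; μ^(3)=-71/3; μ^(4)=-54

((0, 0, 0, 3, 0); (0, 0, 0, 1, 1); (2, 2, 2, 0, 0); (0, 1, 1, 0, 0))


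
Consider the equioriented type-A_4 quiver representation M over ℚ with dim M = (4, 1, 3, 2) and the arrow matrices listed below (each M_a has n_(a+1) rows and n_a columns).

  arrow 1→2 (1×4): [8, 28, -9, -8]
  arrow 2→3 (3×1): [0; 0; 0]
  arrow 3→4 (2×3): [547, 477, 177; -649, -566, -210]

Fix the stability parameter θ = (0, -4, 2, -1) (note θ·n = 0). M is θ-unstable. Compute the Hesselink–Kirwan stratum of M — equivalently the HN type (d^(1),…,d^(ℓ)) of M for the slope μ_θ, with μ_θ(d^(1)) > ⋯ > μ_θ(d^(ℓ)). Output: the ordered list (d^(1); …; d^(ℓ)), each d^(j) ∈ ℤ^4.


Interval decomposition of M: I[1,1]^3, I[1,2], I[3,3], I[3,4]^2.
HN type (ℓ=4): μ^(1)=2; μ^(2)=1/2; μ^(3)=0; μ^(4)=-2

((0, 0, 1, 0); (0, 0, 2, 2); (3, 0, 0, 0); (1, 1, 0, 0))


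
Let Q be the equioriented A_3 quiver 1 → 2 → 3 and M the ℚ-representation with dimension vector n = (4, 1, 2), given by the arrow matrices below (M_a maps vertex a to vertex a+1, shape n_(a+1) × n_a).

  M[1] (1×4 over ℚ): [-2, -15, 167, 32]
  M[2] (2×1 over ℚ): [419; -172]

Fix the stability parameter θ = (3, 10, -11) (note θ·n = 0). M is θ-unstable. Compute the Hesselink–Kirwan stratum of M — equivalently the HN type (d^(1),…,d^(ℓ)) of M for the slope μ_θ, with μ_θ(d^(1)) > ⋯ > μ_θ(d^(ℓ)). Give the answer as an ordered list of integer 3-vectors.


Interval decomposition of M: I[1,1]^3, I[1,3], I[3,3].
HN type (ℓ=3): μ^(1)=3; μ^(2)=2/3; μ^(3)=-11

((3, 0, 0); (1, 1, 1); (0, 0, 1))


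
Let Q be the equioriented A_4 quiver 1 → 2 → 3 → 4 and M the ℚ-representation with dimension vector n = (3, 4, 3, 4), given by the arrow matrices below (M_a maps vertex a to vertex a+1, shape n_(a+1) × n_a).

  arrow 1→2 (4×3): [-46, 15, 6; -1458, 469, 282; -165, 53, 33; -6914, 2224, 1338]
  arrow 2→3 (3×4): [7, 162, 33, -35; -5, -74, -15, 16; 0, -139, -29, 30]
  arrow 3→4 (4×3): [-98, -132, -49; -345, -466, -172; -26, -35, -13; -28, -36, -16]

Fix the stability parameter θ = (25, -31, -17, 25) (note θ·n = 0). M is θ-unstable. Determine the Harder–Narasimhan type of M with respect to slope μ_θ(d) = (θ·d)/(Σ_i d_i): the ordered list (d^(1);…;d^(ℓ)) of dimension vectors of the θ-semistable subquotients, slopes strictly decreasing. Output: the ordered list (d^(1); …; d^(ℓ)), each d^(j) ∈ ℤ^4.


Barcode: M ≅ I[1,1], I[1,2], I[1,4], I[2,4]^2, I[4,4]. HN layers by μ_θ (5 steps, strictly decreasing):
  μ^(1)=25; μ^(2)=-3; μ^(3)=-23/3; μ^(4)=-17; μ^(5)=-31

((1, 0, 0, 4); (1, 1, 0, 0); (1, 1, 1, 0); (0, 0, 2, 0); (0, 2, 0, 0))


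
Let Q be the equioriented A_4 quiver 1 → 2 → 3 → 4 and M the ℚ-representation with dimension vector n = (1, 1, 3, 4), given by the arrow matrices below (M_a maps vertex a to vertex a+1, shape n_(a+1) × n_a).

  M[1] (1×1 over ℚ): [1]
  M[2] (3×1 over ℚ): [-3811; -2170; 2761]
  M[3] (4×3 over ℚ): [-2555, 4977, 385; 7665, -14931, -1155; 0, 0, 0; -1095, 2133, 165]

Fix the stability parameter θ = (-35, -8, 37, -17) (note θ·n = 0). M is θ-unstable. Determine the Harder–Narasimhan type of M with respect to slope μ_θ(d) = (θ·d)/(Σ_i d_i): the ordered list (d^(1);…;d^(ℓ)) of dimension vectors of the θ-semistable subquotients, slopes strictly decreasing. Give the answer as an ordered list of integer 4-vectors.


Interval decomposition of M: I[1,3], I[3,3], I[3,4], I[4,4]^3.
HN type (ℓ=5): μ^(1)=37; μ^(2)=10; μ^(3)=-8; μ^(4)=-17; μ^(5)=-35

((0, 0, 2, 0); (0, 0, 1, 1); (0, 1, 0, 0); (0, 0, 0, 3); (1, 0, 0, 0))


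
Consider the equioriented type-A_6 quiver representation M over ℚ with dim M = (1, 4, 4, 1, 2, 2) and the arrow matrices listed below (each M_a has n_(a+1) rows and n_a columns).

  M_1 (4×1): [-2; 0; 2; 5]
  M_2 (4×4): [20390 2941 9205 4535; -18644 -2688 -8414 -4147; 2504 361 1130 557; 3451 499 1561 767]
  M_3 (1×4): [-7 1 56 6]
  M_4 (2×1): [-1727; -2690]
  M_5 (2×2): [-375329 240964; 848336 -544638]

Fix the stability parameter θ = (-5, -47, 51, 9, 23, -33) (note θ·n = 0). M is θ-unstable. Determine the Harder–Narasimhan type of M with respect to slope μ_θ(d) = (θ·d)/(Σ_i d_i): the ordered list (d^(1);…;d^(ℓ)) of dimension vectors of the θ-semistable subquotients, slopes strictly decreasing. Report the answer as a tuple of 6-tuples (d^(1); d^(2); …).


Barcode: M ≅ I[1,6], I[2,3]^3, I[5,6]. HN layers by μ_θ (5 steps, strictly decreasing):
  μ^(1)=51; μ^(2)=25/2; μ^(3)=-5; μ^(4)=-26; μ^(5)=-47

((0, 0, 3, 0, 0, 0); (0, 0, 1, 1, 1, 1); (0, 0, 0, 0, 1, 1); (1, 1, 0, 0, 0, 0); (0, 3, 0, 0, 0, 0))


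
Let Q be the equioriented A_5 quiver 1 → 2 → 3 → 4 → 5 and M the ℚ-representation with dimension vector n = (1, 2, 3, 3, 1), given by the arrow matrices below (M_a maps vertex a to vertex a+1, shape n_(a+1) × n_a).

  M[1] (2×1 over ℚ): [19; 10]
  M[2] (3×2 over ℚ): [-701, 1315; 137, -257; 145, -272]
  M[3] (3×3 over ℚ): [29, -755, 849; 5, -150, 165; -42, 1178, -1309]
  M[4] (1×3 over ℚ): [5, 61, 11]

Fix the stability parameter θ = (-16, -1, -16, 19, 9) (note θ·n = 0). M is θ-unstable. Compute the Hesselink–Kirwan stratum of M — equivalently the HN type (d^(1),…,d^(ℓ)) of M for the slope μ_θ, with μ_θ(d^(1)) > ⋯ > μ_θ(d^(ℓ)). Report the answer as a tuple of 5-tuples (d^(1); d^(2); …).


Via rank(M_{q-1}∘⋯∘M_p): M ≅ I[1,5], I[2,4], I[3,4].
μ_θ-semistable layers: μ^(1)=19; μ^(2)=14; μ^(3)=-17/2; μ^(4)=-16

((0, 0, 0, 2, 0); (0, 0, 0, 1, 1); (0, 2, 2, 0, 0); (1, 0, 1, 0, 0))


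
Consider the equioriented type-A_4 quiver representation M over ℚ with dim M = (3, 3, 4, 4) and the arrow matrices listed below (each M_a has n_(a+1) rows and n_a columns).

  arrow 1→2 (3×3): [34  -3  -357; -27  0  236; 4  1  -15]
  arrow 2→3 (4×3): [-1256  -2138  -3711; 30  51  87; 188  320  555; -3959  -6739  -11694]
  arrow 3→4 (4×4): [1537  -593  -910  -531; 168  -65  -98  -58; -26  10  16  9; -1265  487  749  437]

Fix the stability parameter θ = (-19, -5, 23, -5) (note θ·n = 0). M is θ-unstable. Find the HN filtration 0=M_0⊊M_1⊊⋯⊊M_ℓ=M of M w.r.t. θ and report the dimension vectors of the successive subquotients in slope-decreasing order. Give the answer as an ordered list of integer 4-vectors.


Barcode: M ≅ I[1,4]^3, I[3,4]. HN layers by μ_θ (3 steps, strictly decreasing):
  μ^(1)=9; μ^(2)=-5; μ^(3)=-19

((0, 0, 4, 4); (0, 3, 0, 0); (3, 0, 0, 0))


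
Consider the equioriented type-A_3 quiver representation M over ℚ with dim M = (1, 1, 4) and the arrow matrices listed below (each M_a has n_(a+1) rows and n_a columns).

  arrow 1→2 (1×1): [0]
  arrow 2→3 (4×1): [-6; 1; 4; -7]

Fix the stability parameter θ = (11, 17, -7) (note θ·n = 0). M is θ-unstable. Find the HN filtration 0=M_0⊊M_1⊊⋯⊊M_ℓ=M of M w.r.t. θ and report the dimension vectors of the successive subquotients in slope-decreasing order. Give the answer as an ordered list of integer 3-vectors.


Via rank(M_{q-1}∘⋯∘M_p): M ≅ I[1,1], I[2,3], I[3,3]^3.
μ_θ-semistable layers: μ^(1)=11; μ^(2)=5; μ^(3)=-7

((1, 0, 0); (0, 1, 1); (0, 0, 3))


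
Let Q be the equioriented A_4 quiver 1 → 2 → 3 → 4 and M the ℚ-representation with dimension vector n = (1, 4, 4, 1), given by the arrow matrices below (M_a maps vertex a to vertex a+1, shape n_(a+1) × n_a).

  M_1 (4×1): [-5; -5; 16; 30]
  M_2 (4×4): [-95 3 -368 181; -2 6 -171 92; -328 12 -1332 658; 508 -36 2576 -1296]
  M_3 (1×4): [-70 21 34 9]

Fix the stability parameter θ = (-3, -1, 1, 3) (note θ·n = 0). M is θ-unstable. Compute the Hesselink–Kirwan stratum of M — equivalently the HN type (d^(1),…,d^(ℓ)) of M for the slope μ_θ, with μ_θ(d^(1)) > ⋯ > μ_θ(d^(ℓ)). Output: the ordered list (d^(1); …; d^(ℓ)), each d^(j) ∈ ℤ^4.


Via rank(M_{q-1}∘⋯∘M_p): M ≅ I[1,3], I[2,2], I[2,3], I[2,4], I[3,3].
μ_θ-semistable layers: μ^(1)=3; μ^(2)=1; μ^(3)=-1; μ^(4)=-3

((0, 0, 0, 1); (0, 0, 4, 0); (0, 4, 0, 0); (1, 0, 0, 0))


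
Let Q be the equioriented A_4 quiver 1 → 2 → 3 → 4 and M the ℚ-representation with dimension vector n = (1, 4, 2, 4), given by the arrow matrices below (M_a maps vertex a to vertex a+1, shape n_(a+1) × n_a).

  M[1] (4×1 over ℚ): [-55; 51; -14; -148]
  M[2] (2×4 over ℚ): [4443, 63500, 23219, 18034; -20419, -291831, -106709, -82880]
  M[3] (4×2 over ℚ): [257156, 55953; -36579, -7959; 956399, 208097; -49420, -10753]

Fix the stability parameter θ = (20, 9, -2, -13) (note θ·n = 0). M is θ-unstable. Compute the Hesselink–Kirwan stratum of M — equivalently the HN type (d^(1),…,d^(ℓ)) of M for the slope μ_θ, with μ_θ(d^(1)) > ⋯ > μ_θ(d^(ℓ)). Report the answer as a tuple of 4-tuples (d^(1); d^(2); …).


Barcode: M ≅ I[1,4], I[2,2]^2, I[2,4], I[4,4]^2. HN layers by μ_θ (4 steps, strictly decreasing):
  μ^(1)=9; μ^(2)=7/2; μ^(3)=-2; μ^(4)=-13

((0, 2, 0, 0); (1, 1, 1, 1); (0, 1, 1, 1); (0, 0, 0, 2))


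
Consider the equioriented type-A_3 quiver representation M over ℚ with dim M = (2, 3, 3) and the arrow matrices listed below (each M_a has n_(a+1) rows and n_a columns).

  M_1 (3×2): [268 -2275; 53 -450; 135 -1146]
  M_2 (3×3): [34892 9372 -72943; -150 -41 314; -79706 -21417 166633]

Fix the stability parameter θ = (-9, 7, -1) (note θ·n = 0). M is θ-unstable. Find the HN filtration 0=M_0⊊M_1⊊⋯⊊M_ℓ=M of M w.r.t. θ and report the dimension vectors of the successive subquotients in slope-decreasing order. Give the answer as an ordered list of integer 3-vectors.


Barcode: M ≅ I[1,3]^2, I[2,2], I[3,3]. HN layers by μ_θ (4 steps, strictly decreasing):
  μ^(1)=7; μ^(2)=3; μ^(3)=-1; μ^(4)=-9

((0, 1, 0); (0, 2, 2); (0, 0, 1); (2, 0, 0))


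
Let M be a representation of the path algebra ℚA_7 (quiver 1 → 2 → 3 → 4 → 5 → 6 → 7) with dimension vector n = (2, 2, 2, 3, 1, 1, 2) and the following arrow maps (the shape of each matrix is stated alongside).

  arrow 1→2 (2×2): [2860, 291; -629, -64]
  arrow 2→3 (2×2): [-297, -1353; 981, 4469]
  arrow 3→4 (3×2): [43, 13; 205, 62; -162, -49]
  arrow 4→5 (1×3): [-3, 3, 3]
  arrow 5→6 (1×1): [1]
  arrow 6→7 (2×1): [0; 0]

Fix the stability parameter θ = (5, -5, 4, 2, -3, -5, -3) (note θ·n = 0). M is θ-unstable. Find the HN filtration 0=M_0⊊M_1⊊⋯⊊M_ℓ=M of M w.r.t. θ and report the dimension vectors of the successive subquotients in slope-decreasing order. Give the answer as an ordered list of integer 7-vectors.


Via rank(M_{q-1}∘⋯∘M_p): M ≅ I[1,2], I[1,4], I[3,4], I[4,6], I[7,7]^2.
μ_θ-semistable layers: μ^(1)=3; μ^(2)=0; μ^(3)=-2; μ^(4)=-3

((0, 0, 2, 2, 0, 0, 0); (2, 2, 0, 0, 0, 0, 0); (0, 0, 0, 1, 1, 1, 0); (0, 0, 0, 0, 0, 0, 2))


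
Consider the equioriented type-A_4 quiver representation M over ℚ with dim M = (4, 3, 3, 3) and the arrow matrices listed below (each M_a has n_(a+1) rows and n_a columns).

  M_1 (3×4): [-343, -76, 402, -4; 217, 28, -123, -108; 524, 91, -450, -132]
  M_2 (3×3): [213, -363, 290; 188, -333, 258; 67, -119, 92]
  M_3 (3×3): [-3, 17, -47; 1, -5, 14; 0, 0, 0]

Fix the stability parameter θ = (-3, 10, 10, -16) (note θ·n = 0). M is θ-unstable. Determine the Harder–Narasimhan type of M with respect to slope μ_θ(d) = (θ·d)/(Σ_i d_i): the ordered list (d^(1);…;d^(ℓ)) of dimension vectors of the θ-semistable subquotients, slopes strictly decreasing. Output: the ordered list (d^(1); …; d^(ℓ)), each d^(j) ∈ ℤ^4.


Barcode: M ≅ I[1,1], I[1,3], I[1,4]^2, I[4,4]. HN layers by μ_θ (4 steps, strictly decreasing):
  μ^(1)=10; μ^(2)=4/3; μ^(3)=-3; μ^(4)=-16

((0, 1, 1, 0); (0, 2, 2, 2); (4, 0, 0, 0); (0, 0, 0, 1))


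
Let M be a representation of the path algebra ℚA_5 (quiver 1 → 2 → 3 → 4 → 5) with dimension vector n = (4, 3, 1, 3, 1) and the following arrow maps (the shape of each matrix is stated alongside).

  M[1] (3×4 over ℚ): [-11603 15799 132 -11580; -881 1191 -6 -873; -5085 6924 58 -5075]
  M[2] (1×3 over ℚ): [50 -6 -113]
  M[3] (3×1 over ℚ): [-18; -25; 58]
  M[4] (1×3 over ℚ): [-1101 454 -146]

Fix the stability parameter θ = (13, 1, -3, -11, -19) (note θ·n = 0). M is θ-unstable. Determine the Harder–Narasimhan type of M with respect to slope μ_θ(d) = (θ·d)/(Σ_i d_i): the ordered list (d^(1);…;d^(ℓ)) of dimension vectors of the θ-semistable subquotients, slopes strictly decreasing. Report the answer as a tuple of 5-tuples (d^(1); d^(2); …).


Via rank(M_{q-1}∘⋯∘M_p): M ≅ I[1,1], I[1,2]^2, I[1,4], I[4,4], I[4,5].
μ_θ-semistable layers: μ^(1)=13; μ^(2)=7; μ^(3)=0; μ^(4)=-11; μ^(5)=-15

((1, 0, 0, 0, 0); (2, 2, 0, 0, 0); (1, 1, 1, 1, 0); (0, 0, 0, 1, 0); (0, 0, 0, 1, 1))


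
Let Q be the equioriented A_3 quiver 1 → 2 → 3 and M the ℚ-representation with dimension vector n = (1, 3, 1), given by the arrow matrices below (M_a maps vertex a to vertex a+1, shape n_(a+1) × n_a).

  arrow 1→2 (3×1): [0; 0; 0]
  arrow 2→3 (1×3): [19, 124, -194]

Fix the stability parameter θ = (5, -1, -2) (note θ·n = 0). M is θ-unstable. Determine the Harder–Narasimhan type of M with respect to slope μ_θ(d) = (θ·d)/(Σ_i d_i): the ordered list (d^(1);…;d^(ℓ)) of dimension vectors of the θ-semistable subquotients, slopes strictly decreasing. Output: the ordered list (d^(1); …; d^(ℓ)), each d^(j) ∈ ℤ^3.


Barcode: M ≅ I[1,1], I[2,2]^2, I[2,3]. HN layers by μ_θ (3 steps, strictly decreasing):
  μ^(1)=5; μ^(2)=-1; μ^(3)=-3/2

((1, 0, 0); (0, 2, 0); (0, 1, 1))


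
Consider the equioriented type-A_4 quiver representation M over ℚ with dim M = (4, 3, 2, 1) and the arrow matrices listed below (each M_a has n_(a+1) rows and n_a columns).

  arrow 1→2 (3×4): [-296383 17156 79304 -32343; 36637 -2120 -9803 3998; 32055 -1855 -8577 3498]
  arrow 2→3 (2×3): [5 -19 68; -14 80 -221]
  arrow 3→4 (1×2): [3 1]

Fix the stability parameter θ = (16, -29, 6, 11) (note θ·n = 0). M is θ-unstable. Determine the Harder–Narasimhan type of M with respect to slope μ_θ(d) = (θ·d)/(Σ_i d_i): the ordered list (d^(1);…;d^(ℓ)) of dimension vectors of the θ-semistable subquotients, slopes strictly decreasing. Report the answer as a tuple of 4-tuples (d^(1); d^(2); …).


Via rank(M_{q-1}∘⋯∘M_p): M ≅ I[1,1], I[1,2], I[1,3], I[1,4].
μ_θ-semistable layers: μ^(1)=16; μ^(2)=11; μ^(3)=6; μ^(4)=-13/2

((1, 0, 0, 0); (0, 0, 0, 1); (0, 0, 2, 0); (3, 3, 0, 0))


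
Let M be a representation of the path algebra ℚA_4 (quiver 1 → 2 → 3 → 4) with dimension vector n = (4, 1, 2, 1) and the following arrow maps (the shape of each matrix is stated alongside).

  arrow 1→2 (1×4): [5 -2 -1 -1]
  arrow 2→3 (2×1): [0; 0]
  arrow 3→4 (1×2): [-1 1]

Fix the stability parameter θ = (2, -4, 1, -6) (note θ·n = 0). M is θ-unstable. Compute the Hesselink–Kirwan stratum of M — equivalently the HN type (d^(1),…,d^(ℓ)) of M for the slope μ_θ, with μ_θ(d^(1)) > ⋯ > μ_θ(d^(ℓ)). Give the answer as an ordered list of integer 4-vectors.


Interval decomposition of M: I[1,1]^3, I[1,2], I[3,3], I[3,4].
HN type (ℓ=4): μ^(1)=2; μ^(2)=1; μ^(3)=-1; μ^(4)=-5/2

((3, 0, 0, 0); (0, 0, 1, 0); (1, 1, 0, 0); (0, 0, 1, 1))


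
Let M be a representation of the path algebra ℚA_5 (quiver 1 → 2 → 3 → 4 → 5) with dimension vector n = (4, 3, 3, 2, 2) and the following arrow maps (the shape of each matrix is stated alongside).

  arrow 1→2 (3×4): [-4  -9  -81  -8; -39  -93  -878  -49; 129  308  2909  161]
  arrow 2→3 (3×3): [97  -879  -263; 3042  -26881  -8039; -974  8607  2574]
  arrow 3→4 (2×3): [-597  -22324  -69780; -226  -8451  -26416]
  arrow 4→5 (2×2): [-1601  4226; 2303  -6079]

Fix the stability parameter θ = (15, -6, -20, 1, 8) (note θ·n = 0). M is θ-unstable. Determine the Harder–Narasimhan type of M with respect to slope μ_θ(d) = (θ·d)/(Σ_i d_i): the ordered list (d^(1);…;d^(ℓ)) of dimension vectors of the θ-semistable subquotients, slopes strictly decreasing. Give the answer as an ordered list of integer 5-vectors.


Barcode: M ≅ I[1,1], I[1,3], I[1,5]^2. HN layers by μ_θ (4 steps, strictly decreasing):
  μ^(1)=15; μ^(2)=8; μ^(3)=1; μ^(4)=-11/3

((1, 0, 0, 0, 0); (0, 0, 0, 0, 2); (0, 0, 0, 2, 0); (3, 3, 3, 0, 0))


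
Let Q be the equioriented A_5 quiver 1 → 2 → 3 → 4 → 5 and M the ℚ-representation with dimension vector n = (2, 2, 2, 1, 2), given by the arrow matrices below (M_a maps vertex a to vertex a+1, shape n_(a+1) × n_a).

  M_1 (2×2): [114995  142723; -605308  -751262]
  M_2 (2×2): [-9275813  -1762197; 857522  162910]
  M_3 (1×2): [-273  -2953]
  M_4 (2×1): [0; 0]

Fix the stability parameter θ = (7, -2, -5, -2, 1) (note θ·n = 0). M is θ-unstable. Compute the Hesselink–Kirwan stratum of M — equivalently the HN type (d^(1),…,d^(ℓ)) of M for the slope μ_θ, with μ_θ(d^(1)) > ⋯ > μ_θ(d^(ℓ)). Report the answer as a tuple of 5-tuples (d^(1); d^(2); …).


Interval decomposition of M: I[1,3], I[1,4], I[5,5]^2.
HN type (ℓ=3): μ^(1)=1; μ^(2)=0; μ^(3)=-1/2

((0, 0, 0, 0, 2); (1, 1, 1, 0, 0); (1, 1, 1, 1, 0))


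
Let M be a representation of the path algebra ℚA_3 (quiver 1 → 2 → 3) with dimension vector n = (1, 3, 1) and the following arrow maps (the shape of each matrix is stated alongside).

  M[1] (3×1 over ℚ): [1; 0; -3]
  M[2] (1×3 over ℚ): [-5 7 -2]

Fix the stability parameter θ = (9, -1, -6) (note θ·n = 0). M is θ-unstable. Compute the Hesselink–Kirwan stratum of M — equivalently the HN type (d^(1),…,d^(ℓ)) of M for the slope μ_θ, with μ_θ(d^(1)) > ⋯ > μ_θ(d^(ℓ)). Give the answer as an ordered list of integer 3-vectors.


Via rank(M_{q-1}∘⋯∘M_p): M ≅ I[1,3], I[2,2]^2.
μ_θ-semistable layers: μ^(1)=2/3; μ^(2)=-1

((1, 1, 1); (0, 2, 0))


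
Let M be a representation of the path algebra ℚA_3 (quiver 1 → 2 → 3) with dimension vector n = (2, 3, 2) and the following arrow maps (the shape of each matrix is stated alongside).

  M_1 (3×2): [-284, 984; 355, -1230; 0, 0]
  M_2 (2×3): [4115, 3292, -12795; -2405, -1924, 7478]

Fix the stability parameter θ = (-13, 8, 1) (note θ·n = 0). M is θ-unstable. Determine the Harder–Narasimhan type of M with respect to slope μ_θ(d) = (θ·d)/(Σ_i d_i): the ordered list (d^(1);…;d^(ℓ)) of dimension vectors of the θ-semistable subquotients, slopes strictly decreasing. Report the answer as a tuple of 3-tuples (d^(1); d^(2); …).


Interval decomposition of M: I[1,1], I[1,2], I[2,3]^2.
HN type (ℓ=3): μ^(1)=8; μ^(2)=9/2; μ^(3)=-13

((0, 1, 0); (0, 2, 2); (2, 0, 0))


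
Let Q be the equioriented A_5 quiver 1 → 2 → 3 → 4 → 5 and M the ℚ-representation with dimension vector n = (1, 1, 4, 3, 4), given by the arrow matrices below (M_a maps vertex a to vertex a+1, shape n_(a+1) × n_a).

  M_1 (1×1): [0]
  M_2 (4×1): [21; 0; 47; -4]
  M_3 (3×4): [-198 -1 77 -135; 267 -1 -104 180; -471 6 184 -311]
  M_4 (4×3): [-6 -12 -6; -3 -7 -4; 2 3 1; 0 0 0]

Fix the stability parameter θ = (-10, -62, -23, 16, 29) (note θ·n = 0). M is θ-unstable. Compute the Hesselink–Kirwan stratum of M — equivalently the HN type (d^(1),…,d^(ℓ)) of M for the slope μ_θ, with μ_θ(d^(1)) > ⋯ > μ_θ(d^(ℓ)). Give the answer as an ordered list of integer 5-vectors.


Via rank(M_{q-1}∘⋯∘M_p): M ≅ I[1,1], I[2,4], I[3,3], I[3,5]^2, I[5,5]^2.
μ_θ-semistable layers: μ^(1)=29; μ^(2)=16; μ^(3)=-10; μ^(4)=-23; μ^(5)=-62

((0, 0, 0, 0, 4); (0, 0, 0, 3, 0); (1, 0, 0, 0, 0); (0, 0, 4, 0, 0); (0, 1, 0, 0, 0))


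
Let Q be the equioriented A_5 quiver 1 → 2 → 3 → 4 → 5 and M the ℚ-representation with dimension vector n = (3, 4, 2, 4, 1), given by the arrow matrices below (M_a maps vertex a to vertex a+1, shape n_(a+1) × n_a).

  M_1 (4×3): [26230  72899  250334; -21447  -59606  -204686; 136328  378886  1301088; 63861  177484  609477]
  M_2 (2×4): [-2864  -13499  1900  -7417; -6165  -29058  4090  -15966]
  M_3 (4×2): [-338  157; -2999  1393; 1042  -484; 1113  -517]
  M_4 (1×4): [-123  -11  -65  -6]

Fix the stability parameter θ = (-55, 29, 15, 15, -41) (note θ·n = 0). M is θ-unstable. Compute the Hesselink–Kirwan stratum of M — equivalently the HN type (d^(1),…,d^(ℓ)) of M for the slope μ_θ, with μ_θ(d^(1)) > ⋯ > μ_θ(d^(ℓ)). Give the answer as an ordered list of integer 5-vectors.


Via rank(M_{q-1}∘⋯∘M_p): M ≅ I[1,2], I[1,4], I[1,5], I[2,2], I[4,4]^2.
μ_θ-semistable layers: μ^(1)=29; μ^(2)=59/3; μ^(3)=15; μ^(4)=9/2; μ^(5)=-55

((0, 2, 0, 0, 0); (0, 1, 1, 1, 0); (0, 0, 0, 2, 0); (0, 1, 1, 1, 1); (3, 0, 0, 0, 0))


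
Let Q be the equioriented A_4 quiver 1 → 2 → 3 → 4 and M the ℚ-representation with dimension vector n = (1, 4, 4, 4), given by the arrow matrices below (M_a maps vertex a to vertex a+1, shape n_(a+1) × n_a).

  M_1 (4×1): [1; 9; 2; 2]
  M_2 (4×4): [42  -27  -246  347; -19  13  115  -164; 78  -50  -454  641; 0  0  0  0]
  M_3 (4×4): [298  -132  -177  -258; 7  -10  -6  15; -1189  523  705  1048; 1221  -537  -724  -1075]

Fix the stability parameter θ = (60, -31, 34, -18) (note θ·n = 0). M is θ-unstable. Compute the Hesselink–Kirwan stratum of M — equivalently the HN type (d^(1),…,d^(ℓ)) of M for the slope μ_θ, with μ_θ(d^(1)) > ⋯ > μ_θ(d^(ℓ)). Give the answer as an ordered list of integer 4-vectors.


Via rank(M_{q-1}∘⋯∘M_p): M ≅ I[1,4], I[2,2], I[2,4]^2, I[3,4].
μ_θ-semistable layers: μ^(1)=45/4; μ^(2)=8; μ^(3)=-31

((1, 1, 1, 1); (0, 0, 3, 3); (0, 3, 0, 0))


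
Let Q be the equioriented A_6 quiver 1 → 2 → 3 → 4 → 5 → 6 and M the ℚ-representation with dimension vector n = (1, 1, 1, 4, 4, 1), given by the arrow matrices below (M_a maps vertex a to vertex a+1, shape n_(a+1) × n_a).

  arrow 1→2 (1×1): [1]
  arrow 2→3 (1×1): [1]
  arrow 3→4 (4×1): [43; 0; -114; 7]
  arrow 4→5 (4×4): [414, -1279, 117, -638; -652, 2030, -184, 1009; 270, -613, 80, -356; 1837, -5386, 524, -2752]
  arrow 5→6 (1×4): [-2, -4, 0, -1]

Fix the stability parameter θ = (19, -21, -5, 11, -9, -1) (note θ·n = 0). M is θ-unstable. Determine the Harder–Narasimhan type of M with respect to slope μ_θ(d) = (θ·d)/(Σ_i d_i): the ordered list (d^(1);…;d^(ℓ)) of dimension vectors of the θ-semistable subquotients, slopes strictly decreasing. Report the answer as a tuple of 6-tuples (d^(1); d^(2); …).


Via rank(M_{q-1}∘⋯∘M_p): M ≅ I[1,6], I[4,5]^3.
μ_θ-semistable layers: μ^(1)=1; μ^(2)=1/3; μ^(3)=-7/3

((0, 0, 0, 3, 3, 0); (0, 0, 0, 1, 1, 1); (1, 1, 1, 0, 0, 0))


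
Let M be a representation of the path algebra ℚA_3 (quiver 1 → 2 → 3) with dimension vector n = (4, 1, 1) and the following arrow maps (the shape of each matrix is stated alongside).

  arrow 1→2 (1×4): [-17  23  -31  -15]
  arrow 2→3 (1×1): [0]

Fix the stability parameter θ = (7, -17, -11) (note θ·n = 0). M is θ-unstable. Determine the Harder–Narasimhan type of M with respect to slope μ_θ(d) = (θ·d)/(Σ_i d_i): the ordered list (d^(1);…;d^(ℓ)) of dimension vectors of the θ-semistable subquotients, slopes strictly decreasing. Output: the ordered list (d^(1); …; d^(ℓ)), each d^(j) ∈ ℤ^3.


Interval decomposition of M: I[1,1]^3, I[1,2], I[3,3].
HN type (ℓ=3): μ^(1)=7; μ^(2)=-5; μ^(3)=-11

((3, 0, 0); (1, 1, 0); (0, 0, 1))


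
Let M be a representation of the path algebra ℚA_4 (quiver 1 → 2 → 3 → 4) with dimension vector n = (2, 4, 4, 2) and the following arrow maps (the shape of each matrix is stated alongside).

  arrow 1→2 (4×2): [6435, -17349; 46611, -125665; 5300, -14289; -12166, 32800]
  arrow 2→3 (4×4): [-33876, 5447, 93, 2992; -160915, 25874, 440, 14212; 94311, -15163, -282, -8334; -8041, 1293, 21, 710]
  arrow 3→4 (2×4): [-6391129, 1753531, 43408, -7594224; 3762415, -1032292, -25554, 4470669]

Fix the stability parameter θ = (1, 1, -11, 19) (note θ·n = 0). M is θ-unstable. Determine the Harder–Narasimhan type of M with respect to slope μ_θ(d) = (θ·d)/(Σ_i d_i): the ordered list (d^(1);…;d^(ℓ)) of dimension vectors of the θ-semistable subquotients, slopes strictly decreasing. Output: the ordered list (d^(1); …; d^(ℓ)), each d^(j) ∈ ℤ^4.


Via rank(M_{q-1}∘⋯∘M_p): M ≅ I[1,4]^2, I[2,3]^2.
μ_θ-semistable layers: μ^(1)=19; μ^(2)=-3; μ^(3)=-5

((0, 0, 0, 2); (2, 2, 2, 0); (0, 2, 2, 0))


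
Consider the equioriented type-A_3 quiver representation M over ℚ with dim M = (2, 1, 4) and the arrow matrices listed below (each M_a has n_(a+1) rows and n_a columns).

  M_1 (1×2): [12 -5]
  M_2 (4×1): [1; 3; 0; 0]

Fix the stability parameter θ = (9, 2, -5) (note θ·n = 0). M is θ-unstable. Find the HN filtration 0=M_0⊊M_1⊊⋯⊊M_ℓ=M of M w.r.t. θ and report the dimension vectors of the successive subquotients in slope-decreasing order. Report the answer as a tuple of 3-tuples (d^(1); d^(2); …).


Interval decomposition of M: I[1,1], I[1,3], I[3,3]^3.
HN type (ℓ=3): μ^(1)=9; μ^(2)=2; μ^(3)=-5

((1, 0, 0); (1, 1, 1); (0, 0, 3))


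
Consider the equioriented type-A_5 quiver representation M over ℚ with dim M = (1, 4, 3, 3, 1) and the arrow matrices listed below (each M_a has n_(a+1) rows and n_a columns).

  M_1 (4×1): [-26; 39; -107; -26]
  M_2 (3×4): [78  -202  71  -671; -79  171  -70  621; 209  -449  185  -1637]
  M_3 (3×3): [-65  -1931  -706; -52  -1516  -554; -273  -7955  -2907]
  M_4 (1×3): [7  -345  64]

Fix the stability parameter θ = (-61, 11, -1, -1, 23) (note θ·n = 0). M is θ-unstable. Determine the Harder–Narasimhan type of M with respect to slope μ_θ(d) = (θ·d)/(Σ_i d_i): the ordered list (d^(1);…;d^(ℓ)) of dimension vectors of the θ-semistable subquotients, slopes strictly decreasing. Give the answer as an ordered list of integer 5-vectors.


Interval decomposition of M: I[1,4], I[2,2], I[2,3], I[2,5], I[4,4].
HN type (ℓ=6): μ^(1)=23; μ^(2)=11; μ^(3)=5; μ^(4)=3; μ^(5)=-1; μ^(6)=-61

((0, 0, 0, 0, 1); (0, 1, 0, 0, 0); (0, 1, 1, 0, 0); (0, 2, 2, 2, 0); (0, 0, 0, 1, 0); (1, 0, 0, 0, 0))


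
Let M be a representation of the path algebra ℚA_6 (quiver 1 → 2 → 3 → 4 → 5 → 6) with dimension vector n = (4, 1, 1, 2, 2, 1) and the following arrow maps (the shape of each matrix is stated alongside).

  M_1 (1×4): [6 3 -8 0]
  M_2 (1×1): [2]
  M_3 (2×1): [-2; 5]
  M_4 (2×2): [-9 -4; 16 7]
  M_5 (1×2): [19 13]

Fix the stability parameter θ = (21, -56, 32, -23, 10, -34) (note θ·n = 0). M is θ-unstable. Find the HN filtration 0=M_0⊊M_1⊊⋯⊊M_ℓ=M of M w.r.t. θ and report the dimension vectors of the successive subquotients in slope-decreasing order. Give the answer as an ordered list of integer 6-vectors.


Via rank(M_{q-1}∘⋯∘M_p): M ≅ I[1,1]^3, I[1,6], I[4,5].
μ_θ-semistable layers: μ^(1)=21; μ^(2)=10; μ^(3)=-15/4; μ^(4)=-35/2; μ^(5)=-23

((3, 0, 0, 0, 0, 0); (0, 0, 0, 0, 1, 0); (0, 0, 1, 1, 1, 1); (1, 1, 0, 0, 0, 0); (0, 0, 0, 1, 0, 0))


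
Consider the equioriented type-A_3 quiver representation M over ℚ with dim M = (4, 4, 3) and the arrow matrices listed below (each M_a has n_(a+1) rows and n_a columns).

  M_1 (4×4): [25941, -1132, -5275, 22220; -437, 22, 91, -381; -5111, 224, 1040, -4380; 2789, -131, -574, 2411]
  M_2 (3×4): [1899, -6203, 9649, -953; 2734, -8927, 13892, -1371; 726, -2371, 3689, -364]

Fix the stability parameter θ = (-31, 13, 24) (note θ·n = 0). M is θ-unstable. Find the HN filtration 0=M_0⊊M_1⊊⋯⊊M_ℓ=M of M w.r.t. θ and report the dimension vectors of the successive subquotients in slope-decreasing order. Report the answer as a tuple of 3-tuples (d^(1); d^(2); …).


Via rank(M_{q-1}∘⋯∘M_p): M ≅ I[1,2], I[1,3]^3.
μ_θ-semistable layers: μ^(1)=24; μ^(2)=13; μ^(3)=-31

((0, 0, 3); (0, 4, 0); (4, 0, 0))


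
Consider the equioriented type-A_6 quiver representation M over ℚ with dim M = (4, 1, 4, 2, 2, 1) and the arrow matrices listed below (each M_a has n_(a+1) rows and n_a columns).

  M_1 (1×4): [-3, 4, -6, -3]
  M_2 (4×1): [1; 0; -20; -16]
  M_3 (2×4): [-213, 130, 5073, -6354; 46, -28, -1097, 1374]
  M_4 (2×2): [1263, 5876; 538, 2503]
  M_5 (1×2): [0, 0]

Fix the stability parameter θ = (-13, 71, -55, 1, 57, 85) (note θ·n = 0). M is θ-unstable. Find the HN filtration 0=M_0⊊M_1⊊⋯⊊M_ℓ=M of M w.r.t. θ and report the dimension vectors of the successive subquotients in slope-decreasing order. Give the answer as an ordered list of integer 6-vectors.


Barcode: M ≅ I[1,1]^3, I[1,5], I[3,3]^2, I[3,5], I[6,6]. HN layers by μ_θ (6 steps, strictly decreasing):
  μ^(1)=85; μ^(2)=57; μ^(3)=17/3; μ^(4)=1; μ^(5)=-13; μ^(6)=-55

((0, 0, 0, 0, 0, 1); (0, 0, 0, 0, 2, 0); (0, 1, 1, 1, 0, 0); (0, 0, 0, 1, 0, 0); (4, 0, 0, 0, 0, 0); (0, 0, 3, 0, 0, 0))


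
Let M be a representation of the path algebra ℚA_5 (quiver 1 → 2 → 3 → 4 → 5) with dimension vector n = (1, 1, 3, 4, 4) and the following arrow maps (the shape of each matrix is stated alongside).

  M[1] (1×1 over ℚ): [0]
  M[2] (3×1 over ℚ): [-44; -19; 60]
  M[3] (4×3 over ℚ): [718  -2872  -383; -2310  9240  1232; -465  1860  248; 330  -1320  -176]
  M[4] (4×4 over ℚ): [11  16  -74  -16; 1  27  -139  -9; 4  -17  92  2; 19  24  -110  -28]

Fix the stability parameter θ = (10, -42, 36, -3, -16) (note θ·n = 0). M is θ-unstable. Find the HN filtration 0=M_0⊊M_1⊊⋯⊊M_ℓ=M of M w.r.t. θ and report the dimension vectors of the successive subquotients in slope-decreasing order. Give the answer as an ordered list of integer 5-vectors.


Barcode: M ≅ I[1,1], I[2,5], I[3,3], I[3,5], I[4,4], I[4,5], I[5,5]. HN layers by μ_θ (7 steps, strictly decreasing):
  μ^(1)=36; μ^(2)=10; μ^(3)=17/3; μ^(4)=-3; μ^(5)=-19/2; μ^(6)=-16; μ^(7)=-42

((0, 0, 1, 0, 0); (1, 0, 0, 0, 0); (0, 0, 2, 2, 2); (0, 0, 0, 1, 0); (0, 0, 0, 1, 1); (0, 0, 0, 0, 1); (0, 1, 0, 0, 0))


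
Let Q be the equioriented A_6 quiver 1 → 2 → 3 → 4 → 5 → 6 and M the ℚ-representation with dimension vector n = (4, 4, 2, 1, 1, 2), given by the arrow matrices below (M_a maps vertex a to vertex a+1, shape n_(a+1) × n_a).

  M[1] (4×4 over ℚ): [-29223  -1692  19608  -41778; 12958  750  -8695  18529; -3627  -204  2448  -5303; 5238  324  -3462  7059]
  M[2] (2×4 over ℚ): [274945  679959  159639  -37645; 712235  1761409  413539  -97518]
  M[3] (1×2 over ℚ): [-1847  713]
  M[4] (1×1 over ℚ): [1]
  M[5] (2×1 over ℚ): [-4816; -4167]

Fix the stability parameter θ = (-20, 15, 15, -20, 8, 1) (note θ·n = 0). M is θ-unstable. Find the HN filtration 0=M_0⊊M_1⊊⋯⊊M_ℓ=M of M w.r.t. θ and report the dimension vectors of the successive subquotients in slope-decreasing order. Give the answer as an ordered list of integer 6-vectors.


Interval decomposition of M: I[1,1], I[1,2], I[1,3], I[1,6], I[2,2], I[6,6].
HN type (ℓ=5): μ^(1)=15; μ^(2)=9/2; μ^(3)=10/3; μ^(4)=1; μ^(5)=-20

((0, 3, 1, 0, 0, 0); (0, 0, 0, 0, 1, 1); (0, 1, 1, 1, 0, 0); (0, 0, 0, 0, 0, 1); (4, 0, 0, 0, 0, 0))


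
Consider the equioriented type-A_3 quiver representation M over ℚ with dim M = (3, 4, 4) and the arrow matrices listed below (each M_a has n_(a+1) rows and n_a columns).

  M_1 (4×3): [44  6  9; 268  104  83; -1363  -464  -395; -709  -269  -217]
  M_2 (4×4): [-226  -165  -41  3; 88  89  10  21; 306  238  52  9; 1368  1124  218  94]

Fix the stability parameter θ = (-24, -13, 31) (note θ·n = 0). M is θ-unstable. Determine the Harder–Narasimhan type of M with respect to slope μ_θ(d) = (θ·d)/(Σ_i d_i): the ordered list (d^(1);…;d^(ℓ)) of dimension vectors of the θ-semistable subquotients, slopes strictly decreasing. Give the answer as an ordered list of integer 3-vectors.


Barcode: M ≅ I[1,3]^3, I[2,2], I[3,3]. HN layers by μ_θ (3 steps, strictly decreasing):
  μ^(1)=31; μ^(2)=-13; μ^(3)=-24

((0, 0, 4); (0, 4, 0); (3, 0, 0))


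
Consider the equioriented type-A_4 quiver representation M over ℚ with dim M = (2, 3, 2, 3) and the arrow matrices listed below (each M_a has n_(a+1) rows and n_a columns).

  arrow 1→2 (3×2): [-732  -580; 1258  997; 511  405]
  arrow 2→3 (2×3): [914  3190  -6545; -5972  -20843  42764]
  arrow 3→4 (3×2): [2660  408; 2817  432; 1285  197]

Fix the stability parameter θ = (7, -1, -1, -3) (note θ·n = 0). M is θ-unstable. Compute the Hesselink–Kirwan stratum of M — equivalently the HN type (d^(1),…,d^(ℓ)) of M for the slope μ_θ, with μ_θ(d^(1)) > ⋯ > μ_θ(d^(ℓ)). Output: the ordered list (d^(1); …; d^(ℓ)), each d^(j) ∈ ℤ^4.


Interval decomposition of M: I[1,4]^2, I[2,2], I[4,4].
HN type (ℓ=3): μ^(1)=1/2; μ^(2)=-1; μ^(3)=-3

((2, 2, 2, 2); (0, 1, 0, 0); (0, 0, 0, 1))


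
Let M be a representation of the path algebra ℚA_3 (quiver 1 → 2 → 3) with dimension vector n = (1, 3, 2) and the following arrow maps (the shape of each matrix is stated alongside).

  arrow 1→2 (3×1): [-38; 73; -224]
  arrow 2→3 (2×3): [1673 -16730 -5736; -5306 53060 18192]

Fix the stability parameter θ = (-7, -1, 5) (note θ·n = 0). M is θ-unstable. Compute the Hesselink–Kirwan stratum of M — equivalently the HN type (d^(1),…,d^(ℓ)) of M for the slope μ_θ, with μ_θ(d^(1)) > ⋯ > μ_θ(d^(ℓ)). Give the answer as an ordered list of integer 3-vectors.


Via rank(M_{q-1}∘⋯∘M_p): M ≅ I[1,2], I[2,2], I[2,3], I[3,3].
μ_θ-semistable layers: μ^(1)=5; μ^(2)=-1; μ^(3)=-7

((0, 0, 2); (0, 3, 0); (1, 0, 0))


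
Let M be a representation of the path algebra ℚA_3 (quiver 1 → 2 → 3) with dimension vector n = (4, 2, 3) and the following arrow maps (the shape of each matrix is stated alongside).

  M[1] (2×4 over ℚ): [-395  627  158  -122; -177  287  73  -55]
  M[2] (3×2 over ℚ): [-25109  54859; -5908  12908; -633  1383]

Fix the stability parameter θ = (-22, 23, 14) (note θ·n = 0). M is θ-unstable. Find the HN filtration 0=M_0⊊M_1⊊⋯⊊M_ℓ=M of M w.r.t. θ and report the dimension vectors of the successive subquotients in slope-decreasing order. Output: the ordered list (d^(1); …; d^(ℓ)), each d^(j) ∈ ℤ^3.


Via rank(M_{q-1}∘⋯∘M_p): M ≅ I[1,1]^2, I[1,2], I[1,3], I[3,3]^2.
μ_θ-semistable layers: μ^(1)=23; μ^(2)=37/2; μ^(3)=14; μ^(4)=-22

((0, 1, 0); (0, 1, 1); (0, 0, 2); (4, 0, 0))


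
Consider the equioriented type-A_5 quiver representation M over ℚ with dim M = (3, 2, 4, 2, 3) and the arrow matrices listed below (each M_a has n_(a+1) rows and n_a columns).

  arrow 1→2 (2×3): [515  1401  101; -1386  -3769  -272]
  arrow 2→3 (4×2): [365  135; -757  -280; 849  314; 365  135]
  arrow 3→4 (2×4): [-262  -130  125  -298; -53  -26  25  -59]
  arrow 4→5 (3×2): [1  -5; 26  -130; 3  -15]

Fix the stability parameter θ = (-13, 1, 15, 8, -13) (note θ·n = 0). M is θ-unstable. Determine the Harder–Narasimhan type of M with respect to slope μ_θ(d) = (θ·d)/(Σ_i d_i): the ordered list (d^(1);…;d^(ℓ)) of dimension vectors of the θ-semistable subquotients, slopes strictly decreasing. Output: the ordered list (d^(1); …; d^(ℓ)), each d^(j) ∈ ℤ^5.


Interval decomposition of M: I[1,1], I[1,3], I[1,4], I[3,3], I[3,5], I[5,5]^2.
HN type (ℓ=5): μ^(1)=15; μ^(2)=23/2; μ^(3)=10/3; μ^(4)=1; μ^(5)=-13

((0, 0, 2, 0, 0); (0, 0, 1, 1, 0); (0, 0, 1, 1, 1); (0, 2, 0, 0, 0); (3, 0, 0, 0, 2))


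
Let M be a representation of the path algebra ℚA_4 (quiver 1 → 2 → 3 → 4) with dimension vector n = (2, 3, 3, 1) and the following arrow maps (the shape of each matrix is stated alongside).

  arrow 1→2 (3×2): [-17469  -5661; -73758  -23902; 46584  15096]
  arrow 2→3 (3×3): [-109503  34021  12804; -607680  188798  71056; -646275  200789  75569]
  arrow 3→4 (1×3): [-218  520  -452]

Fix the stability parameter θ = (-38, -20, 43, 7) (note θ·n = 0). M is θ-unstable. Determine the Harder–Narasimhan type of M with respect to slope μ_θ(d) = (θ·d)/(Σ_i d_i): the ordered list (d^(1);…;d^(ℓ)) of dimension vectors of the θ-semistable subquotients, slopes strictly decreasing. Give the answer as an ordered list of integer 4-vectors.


Interval decomposition of M: I[1,1], I[1,4], I[2,3]^2.
HN type (ℓ=4): μ^(1)=43; μ^(2)=25; μ^(3)=-20; μ^(4)=-38

((0, 0, 2, 0); (0, 0, 1, 1); (0, 3, 0, 0); (2, 0, 0, 0))


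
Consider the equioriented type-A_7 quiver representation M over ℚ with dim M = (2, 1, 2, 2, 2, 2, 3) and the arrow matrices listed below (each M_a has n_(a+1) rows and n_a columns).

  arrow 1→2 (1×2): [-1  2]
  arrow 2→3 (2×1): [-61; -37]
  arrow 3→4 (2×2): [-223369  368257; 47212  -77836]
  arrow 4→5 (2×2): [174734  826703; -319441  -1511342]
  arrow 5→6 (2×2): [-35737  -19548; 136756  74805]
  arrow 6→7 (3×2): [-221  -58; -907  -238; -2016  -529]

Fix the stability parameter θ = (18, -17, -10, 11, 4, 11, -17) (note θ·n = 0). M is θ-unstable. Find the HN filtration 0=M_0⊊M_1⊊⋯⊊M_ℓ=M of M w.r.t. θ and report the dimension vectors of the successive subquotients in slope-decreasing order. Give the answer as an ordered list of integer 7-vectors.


Barcode: M ≅ I[1,1], I[1,3], I[3,7], I[4,7], I[7,7]. HN layers by μ_θ (5 steps, strictly decreasing):
  μ^(1)=18; μ^(2)=9/4; μ^(3)=-3; μ^(4)=-10; μ^(5)=-17

((1, 0, 0, 0, 0, 0, 0); (0, 0, 0, 2, 2, 2, 2); (1, 1, 1, 0, 0, 0, 0); (0, 0, 1, 0, 0, 0, 0); (0, 0, 0, 0, 0, 0, 1))
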